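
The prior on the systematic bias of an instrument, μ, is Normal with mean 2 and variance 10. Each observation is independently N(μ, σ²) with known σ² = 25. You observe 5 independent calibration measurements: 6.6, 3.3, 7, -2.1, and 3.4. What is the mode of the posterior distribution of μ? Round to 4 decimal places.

n = 5; x̄ = (6.6 + 3.3 + 7 + (-2.1) + 3.4)/5 = 18.2/5 = 3.64.
For a Normal prior and Normal likelihood with known variance, the posterior is Normal; its mode equals its mean, the precision-weighted average.
Prior precision 1/σ₀² = 1/10 = 0.1; data precision n/σ² = 5/25 = 0.2.
μ̂ = (0.1·2 + 0.2·3.64) / (0.1 + 0.2) = 0.928/0.3 = 232/75 ≈ 3.0933.

μ̂_MAP = 3.0933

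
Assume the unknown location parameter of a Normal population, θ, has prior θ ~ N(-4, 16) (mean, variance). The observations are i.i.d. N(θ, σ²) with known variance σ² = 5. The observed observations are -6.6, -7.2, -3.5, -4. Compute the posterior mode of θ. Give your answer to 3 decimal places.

θ̂_MAP = -5.229

n = 4; x̄ = ((-6.6) + (-7.2) + (-3.5) + (-4))/4 = -21.3/4 = -5.325.
For a Normal prior and Normal likelihood with known variance, the posterior is Normal; its mode equals its mean, the precision-weighted average.
Prior precision 1/σ₀² = 1/16 = 0.0625; data precision n/σ² = 4/5 = 0.8.
θ̂ = (0.0625·(-4) + 0.8·(-5.325)) / (0.0625 + 0.8) = (-4.51)/0.8625 = -1804/345 ≈ -5.229.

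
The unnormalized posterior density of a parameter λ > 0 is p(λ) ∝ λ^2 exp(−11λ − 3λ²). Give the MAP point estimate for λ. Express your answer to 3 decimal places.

λ̂_MAP = 0.167

ℓ'(λ) = 2/λ − 11 − 6λ. Setting this to zero and multiplying by λ: 6λ² + 11λ − 2 = 0.
λ = (−11 + √(11² + 4·6·2)) / (2·6) = (−11 + √169) / 12 = (−11 + 13)/12 = 1/6.
ℓ''(λ) = −2/λ² − 6 < 0, confirming a maximum.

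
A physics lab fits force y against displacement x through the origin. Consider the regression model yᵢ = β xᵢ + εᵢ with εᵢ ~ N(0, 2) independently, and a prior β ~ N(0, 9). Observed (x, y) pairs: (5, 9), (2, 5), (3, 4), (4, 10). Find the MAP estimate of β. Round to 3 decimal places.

log p(β | y) = −Σ(yᵢ − βxᵢ)²/(2·2) − β²/(2·9) + const.
Setting the derivative to zero: Σxᵢ(yᵢ − βxᵢ)/2 − β/9 = 0, so β = Σxᵢyᵢ / (Σxᵢ² + σ²/τ²).
Σxᵢyᵢ = 5·9 + 2·5 + 3·4 + 4·10 = 107; Σxᵢ² = 54; σ²/τ² = 2/9.
β̂_MAP = 107 / (54 + 2/9) = 107/(488/9) = 963/488 ≈ 1.973.

β̂_MAP = 1.973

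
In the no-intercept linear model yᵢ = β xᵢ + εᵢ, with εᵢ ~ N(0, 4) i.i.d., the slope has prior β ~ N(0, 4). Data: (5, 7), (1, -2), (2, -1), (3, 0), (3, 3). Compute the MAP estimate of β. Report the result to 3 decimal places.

log p(β | y) = −Σ(yᵢ − βxᵢ)²/(2·4) − β²/(2·4) + const.
Setting the derivative to zero: Σxᵢ(yᵢ − βxᵢ)/4 − β/4 = 0, so β = Σxᵢyᵢ / (Σxᵢ² + σ²/τ²).
Σxᵢyᵢ = 5·7 + 1·(-2) + 2·(-1) + 3·0 + 3·3 = 40; Σxᵢ² = 48; σ²/τ² = 1.
β̂_MAP = 40 / (48 + 1) = 40/49 ≈ 0.816.

β̂_MAP = 0.816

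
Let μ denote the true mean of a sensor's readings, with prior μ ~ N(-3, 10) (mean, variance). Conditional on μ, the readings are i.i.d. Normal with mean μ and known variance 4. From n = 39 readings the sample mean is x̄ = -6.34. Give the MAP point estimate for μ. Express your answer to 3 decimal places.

n = 39, x̄ = -6.34.
For a Normal prior and Normal likelihood with known variance, the posterior is Normal; its mode equals its mean, the precision-weighted average.
Prior precision 1/σ₀² = 1/10 = 0.1; data precision n/σ² = 39/4 = 9.75.
μ̂ = (0.1·(-3) + 9.75·(-6.34)) / (0.1 + 9.75) = (-62.115)/9.85 = -12423/1970 ≈ -6.306.

μ̂_MAP = -6.306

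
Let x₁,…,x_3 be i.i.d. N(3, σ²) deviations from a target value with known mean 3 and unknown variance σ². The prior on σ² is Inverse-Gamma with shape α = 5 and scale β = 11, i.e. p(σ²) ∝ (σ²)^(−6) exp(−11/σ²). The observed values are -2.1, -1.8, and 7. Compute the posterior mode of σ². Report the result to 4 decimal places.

σ̂²_MAP = 5.8033

Sum of squared deviations about the known mean: SS = (-2.1−3)² + (-1.8−3)² + (7−3)² = 65.05.
The Normal likelihood contributes (σ²)^(−n/2) exp(−SS/(2σ²)), so the posterior is Inverse-Gamma(α + n/2, β + SS/2) = Inverse-Gamma(6.5, 43.525).
The mode of Inverse-Gamma(a, b) is b/(a+1) = 43.525/7.5 ≈ 5.8033.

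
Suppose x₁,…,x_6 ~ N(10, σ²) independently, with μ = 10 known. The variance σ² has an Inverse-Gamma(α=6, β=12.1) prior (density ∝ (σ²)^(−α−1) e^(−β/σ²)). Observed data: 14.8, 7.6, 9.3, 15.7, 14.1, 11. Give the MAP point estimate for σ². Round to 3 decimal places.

σ̂²_MAP = 5.190

Sum of squared deviations about the known mean: SS = (14.8−10)² + (7.6−10)² + (9.3−10)² + (15.7−10)² + (14.1−10)² + (11−10)² = 79.59.
The Normal likelihood contributes (σ²)^(−n/2) exp(−SS/(2σ²)), so the posterior is Inverse-Gamma(α + n/2, β + SS/2) = Inverse-Gamma(9, 51.895).
The mode of Inverse-Gamma(a, b) is b/(a+1) = 51.895/10 ≈ 5.190.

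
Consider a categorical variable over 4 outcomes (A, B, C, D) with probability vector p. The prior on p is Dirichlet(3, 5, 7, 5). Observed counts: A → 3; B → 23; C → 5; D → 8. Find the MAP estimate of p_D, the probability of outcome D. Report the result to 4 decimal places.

MAP estimate of p_D = 0.2182

The posterior is Dirichlet(αᵢ + nᵢ) = Dirichlet(6, 28, 12, 13).
For a Dirichlet(a₁,…,a_K) with all aᵢ > 1, the mode has j-th component (aⱼ − 1)/(Σaᵢ − K).
Here Σaᵢ = 59 and K = 4, so p_D = (13 − 1)/(59 − 4) = 12/55 ≈ 0.2182.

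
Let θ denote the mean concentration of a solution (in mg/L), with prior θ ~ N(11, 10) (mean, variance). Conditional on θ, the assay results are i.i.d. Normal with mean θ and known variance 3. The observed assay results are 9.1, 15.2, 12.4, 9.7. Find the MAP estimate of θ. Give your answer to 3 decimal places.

θ̂_MAP = 11.558

n = 4; x̄ = (9.1 + 15.2 + 12.4 + 9.7)/4 = 46.4/4 = 11.6.
For a Normal prior and Normal likelihood with known variance, the posterior is Normal; its mode equals its mean, the precision-weighted average.
Prior precision 1/σ₀² = 1/10 = 0.1; data precision n/σ² = 4/3.
θ̂ = (0.1·11 + (4/3)·11.6) / (0.1 + 4/3) = (497/30)/(43/30) = 497/43 ≈ 11.558.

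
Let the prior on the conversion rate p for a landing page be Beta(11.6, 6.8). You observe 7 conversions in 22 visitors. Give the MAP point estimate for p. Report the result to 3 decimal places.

Prior: Beta(11.6, 6.8).
Data: 7 successes in 22 trials. The binomial likelihood contributes p^7(1−p)^15, so the posterior is Beta(11.6+7, 6.8+15) = Beta(18.6, 21.8).
For Beta(a, b) with a, b > 1 the mode is (a−1)/(a+b−2) = 17.6/38.4 ≈ 0.458.

p̂_MAP = 0.458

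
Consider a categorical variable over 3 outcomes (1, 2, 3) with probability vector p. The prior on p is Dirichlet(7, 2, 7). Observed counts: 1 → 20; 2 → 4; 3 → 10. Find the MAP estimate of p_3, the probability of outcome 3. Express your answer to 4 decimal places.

The posterior is Dirichlet(αᵢ + nᵢ) = Dirichlet(27, 6, 17).
For a Dirichlet(a₁,…,a_K) with all aᵢ > 1, the mode has j-th component (aⱼ − 1)/(Σaᵢ − K).
Here Σaᵢ = 50 and K = 3, so p_3 = (17 − 1)/(50 − 3) = 16/47 ≈ 0.3404.

MAP estimate: 0.3404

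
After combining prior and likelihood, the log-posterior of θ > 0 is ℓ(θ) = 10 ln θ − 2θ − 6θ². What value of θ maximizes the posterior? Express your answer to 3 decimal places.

θ̂_MAP = 0.833

ℓ'(θ) = 10/θ − 2 − 12θ. Setting this to zero and multiplying by θ: 12θ² + 2θ − 10 = 0.
θ = (−2 + √(2² + 4·12·10)) / (2·12) = (−2 + √484) / 24 = (−2 + 22)/24 = 5/6.
ℓ''(θ) = −10/θ² − 12 < 0, confirming a maximum.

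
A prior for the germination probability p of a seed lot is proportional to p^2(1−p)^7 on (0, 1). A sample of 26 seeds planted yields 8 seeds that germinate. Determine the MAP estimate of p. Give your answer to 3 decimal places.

The prior density ∝ p^2(1−p)^7 is the kernel of Beta(3, 8).
Data: 8 successes in 26 trials. The binomial likelihood contributes p^8(1−p)^18, so the posterior is Beta(3+8, 8+18) = Beta(11, 26).
For Beta(a, b) with a, b > 1 the mode is (a−1)/(a+b−2) = 10/35 ≈ 0.286.

p̂_MAP = 0.286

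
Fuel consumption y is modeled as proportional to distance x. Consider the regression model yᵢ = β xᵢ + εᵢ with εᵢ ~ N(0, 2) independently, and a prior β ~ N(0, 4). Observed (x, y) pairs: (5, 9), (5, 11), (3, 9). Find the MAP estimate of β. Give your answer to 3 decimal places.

log p(β | y) = −Σ(yᵢ − βxᵢ)²/(2·2) − β²/(2·4) + const.
Setting the derivative to zero: Σxᵢ(yᵢ − βxᵢ)/2 − β/4 = 0, so β = Σxᵢyᵢ / (Σxᵢ² + σ²/τ²).
Σxᵢyᵢ = 5·9 + 5·11 + 3·9 = 127; Σxᵢ² = 59; σ²/τ² = 0.5.
β̂_MAP = 127 / (59 + 0.5) = 127/59.5 ≈ 2.134.

β̂_MAP = 2.134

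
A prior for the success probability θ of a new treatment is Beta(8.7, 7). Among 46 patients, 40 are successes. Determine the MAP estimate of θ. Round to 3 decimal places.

Prior: Beta(8.7, 7).
Data: 40 successes in 46 trials. The binomial likelihood contributes θ^40(1−θ)^6, so the posterior is Beta(8.7+40, 7+6) = Beta(48.7, 13).
For Beta(a, b) with a, b > 1 the mode is (a−1)/(a+b−2) = 47.7/59.7 ≈ 0.799.

θ̂_MAP = 0.799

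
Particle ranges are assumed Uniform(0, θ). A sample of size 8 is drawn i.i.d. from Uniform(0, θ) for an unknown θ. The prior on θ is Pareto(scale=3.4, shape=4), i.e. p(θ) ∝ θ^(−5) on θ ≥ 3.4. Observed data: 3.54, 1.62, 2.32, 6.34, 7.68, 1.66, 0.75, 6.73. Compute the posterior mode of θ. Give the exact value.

The Uniform(0, θ) likelihood is θ^(−n) for θ ≥ max(xᵢ), zero otherwise. Here max(xᵢ) = 7.68.
Posterior ∝ θ^(−5) · θ^(−8) = θ^(−13) on θ ≥ max(3.4, 7.68) = 7.68.
This density is strictly decreasing in θ, so the posterior mode lies at the lower boundary of the support.

θ̂_MAP = 7.68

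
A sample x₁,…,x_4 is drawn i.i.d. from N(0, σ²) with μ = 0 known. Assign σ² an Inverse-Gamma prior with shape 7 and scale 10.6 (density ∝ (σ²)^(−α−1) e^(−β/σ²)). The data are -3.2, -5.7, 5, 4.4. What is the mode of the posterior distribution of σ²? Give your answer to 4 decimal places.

Sum of squared deviations about the known mean: SS = (-3.2−0)² + (-5.7−0)² + (5−0)² + (4.4−0)² = 87.09.
The Normal likelihood contributes (σ²)^(−n/2) exp(−SS/(2σ²)), so the posterior is Inverse-Gamma(α + n/2, β + SS/2) = Inverse-Gamma(9, 54.145).
The mode of Inverse-Gamma(a, b) is b/(a+1) = 54.145/10 ≈ 5.4145.

σ̂²_MAP = 5.4145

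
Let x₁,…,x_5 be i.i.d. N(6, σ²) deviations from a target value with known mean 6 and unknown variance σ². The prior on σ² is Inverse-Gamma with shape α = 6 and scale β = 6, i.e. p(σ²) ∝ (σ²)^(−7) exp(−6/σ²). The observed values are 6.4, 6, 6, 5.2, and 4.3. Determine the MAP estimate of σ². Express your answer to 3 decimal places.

σ̂²_MAP = 0.826

Sum of squared deviations about the known mean: SS = (6.4−6)² + (6−6)² + (6−6)² + (5.2−6)² + (4.3−6)² = 3.69.
The Normal likelihood contributes (σ²)^(−n/2) exp(−SS/(2σ²)), so the posterior is Inverse-Gamma(α + n/2, β + SS/2) = Inverse-Gamma(8.5, 7.845).
The mode of Inverse-Gamma(a, b) is b/(a+1) = 7.845/9.5 ≈ 0.826.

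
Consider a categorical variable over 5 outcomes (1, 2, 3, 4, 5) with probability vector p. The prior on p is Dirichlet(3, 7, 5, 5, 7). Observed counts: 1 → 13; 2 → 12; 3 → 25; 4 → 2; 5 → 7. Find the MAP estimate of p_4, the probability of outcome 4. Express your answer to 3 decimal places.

MAP estimate: 0.074

The posterior is Dirichlet(αᵢ + nᵢ) = Dirichlet(16, 19, 30, 7, 14).
For a Dirichlet(a₁,…,a_K) with all aᵢ > 1, the mode has j-th component (aⱼ − 1)/(Σaᵢ − K).
Here Σaᵢ = 86 and K = 5, so p_4 = (7 − 1)/(86 − 5) = 6/81 ≈ 0.074.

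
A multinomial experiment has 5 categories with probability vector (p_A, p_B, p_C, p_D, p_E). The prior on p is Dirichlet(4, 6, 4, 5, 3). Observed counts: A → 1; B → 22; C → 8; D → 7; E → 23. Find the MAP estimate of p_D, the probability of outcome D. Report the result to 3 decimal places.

MAP estimate of p_D = 0.141

The posterior is Dirichlet(αᵢ + nᵢ) = Dirichlet(5, 28, 12, 12, 26).
For a Dirichlet(a₁,…,a_K) with all aᵢ > 1, the mode has j-th component (aⱼ − 1)/(Σaᵢ − K).
Here Σaᵢ = 83 and K = 5, so p_D = (12 − 1)/(83 − 5) = 11/78 ≈ 0.141.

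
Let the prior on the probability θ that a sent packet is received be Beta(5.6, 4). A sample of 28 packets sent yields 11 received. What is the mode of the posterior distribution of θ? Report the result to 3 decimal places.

θ̂_MAP = 0.438

Prior: Beta(5.6, 4).
Data: 11 successes in 28 trials. The binomial likelihood contributes θ^11(1−θ)^17, so the posterior is Beta(5.6+11, 4+17) = Beta(16.6, 21).
For Beta(a, b) with a, b > 1 the mode is (a−1)/(a+b−2) = 15.6/35.6 ≈ 0.438.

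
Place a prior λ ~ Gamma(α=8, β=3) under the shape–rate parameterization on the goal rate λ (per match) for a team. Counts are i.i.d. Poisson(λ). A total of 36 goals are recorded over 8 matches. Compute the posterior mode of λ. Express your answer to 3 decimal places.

Σxᵢ = 36, n = 8.
Posterior ∝ λ^7e^(−3λ) · λ^36e^(−8λ) = λ^43e^(−11λ), i.e. Gamma(shape=44, rate=11).
The mode of a Gamma(a, b) with a ≥ 1 (shape–rate) is (a−1)/b = 43/11 ≈ 3.909.

λ̂_MAP = 3.909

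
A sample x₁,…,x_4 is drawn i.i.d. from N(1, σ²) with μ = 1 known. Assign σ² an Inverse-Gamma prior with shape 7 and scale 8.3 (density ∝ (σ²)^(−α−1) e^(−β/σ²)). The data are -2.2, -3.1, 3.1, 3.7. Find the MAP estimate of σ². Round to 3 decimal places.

σ̂²_MAP = 2.768

Sum of squared deviations about the known mean: SS = (-2.2−1)² + (-3.1−1)² + (3.1−1)² + (3.7−1)² = 38.75.
The Normal likelihood contributes (σ²)^(−n/2) exp(−SS/(2σ²)), so the posterior is Inverse-Gamma(α + n/2, β + SS/2) = Inverse-Gamma(9, 27.675).
The mode of Inverse-Gamma(a, b) is b/(a+1) = 27.675/10 ≈ 2.768.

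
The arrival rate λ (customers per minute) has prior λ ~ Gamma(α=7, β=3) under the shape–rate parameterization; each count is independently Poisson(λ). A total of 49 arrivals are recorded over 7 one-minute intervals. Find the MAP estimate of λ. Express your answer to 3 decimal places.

Σxᵢ = 49, n = 7.
Posterior ∝ λ^6e^(−3λ) · λ^49e^(−7λ) = λ^55e^(−10λ), i.e. Gamma(shape=56, rate=10).
The mode of a Gamma(a, b) with a ≥ 1 (shape–rate) is (a−1)/b = 55/10 ≈ 5.500.

λ̂_MAP = 5.500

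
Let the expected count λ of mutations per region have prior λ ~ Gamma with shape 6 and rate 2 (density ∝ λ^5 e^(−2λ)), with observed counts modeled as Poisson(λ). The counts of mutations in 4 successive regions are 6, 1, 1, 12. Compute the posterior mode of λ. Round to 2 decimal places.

Σxᵢ = 6+1+1+12 = 20, with n = 4.
Posterior ∝ λ^5e^(−2λ) · λ^20e^(−4λ) = λ^25e^(−6λ), i.e. Gamma(shape=26, rate=6).
The mode of a Gamma(a, b) with a ≥ 1 (shape–rate) is (a−1)/b = 25/6 ≈ 4.17.

λ̂_MAP = 4.17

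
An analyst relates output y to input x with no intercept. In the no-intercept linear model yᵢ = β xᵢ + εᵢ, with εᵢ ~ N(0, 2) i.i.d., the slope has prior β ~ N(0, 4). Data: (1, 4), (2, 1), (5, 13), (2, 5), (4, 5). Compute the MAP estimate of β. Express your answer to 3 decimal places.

β̂_MAP = 2.000

log p(β | y) = −Σ(yᵢ − βxᵢ)²/(2·2) − β²/(2·4) + const.
Setting the derivative to zero: Σxᵢ(yᵢ − βxᵢ)/2 − β/4 = 0, so β = Σxᵢyᵢ / (Σxᵢ² + σ²/τ²).
Σxᵢyᵢ = 1·4 + 2·1 + 5·13 + 2·5 + 4·5 = 101; Σxᵢ² = 50; σ²/τ² = 0.5.
β̂_MAP = 101 / (50 + 0.5) = 101/50.5 ≈ 2.000.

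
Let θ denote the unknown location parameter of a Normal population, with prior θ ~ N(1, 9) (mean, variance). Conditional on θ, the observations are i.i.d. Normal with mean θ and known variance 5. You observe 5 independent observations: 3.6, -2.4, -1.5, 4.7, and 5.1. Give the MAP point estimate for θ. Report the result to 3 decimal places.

θ̂_MAP = 1.810

n = 5; x̄ = (3.6 + (-2.4) + (-1.5) + 4.7 + 5.1)/5 = 9.5/5 = 1.9.
For a Normal prior and Normal likelihood with known variance, the posterior is Normal; its mode equals its mean, the precision-weighted average.
Prior precision 1/σ₀² = 1/9; data precision n/σ² = 5/5 = 1.
θ̂ = ((1/9)·1 + 1·1.9) / (1/9 + 1) = (181/90)/(10/9) = 1.810.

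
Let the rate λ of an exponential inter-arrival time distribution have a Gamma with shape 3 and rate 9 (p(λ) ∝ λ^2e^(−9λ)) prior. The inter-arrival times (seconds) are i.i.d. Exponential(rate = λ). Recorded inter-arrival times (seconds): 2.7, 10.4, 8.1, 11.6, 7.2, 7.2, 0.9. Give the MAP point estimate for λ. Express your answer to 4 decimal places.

λ̂_MAP = 0.1576

The Exponential(rate=λ) likelihood is ∝ λ^n e^(−λΣtᵢ). Here n = 7 and Σtᵢ = 2.7 + 10.4 + 8.1 + 11.6 + 7.2 + 7.2 + 0.9 = 48.1.
Posterior ∝ λ^2e^(−9λ) · λ^7e^(−48.1λ) = λ^9e^(−57.1λ), i.e. Gamma(10, 57.1).
Mode = (a−1)/b = 9/57.1 ≈ 0.1576.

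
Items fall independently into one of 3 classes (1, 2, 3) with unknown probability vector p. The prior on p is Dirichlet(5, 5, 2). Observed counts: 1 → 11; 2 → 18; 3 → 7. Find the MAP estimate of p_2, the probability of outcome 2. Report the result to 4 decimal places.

MAP estimate: 0.4889

The posterior is Dirichlet(αᵢ + nᵢ) = Dirichlet(16, 23, 9).
For a Dirichlet(a₁,…,a_K) with all aᵢ > 1, the mode has j-th component (aⱼ − 1)/(Σaᵢ − K).
Here Σaᵢ = 48 and K = 3, so p_2 = (23 − 1)/(48 − 3) = 22/45 ≈ 0.4889.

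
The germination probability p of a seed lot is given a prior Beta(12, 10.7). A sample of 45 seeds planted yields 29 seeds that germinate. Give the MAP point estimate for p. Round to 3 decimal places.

Prior: Beta(12, 10.7).
Data: 29 successes in 45 trials. The binomial likelihood contributes p^29(1−p)^16, so the posterior is Beta(12+29, 10.7+16) = Beta(41, 26.7).
For Beta(a, b) with a, b > 1 the mode is (a−1)/(a+b−2) = 40/65.7 ≈ 0.609.

p̂_MAP = 0.609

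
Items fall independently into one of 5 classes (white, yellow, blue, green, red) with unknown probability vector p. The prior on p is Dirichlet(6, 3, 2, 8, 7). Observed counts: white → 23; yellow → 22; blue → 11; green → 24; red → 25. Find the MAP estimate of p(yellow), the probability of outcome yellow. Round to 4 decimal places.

MAP estimate of p(yellow) = 0.1905

The posterior is Dirichlet(αᵢ + nᵢ) = Dirichlet(29, 25, 13, 32, 32).
For a Dirichlet(a₁,…,a_K) with all aᵢ > 1, the mode has j-th component (aⱼ − 1)/(Σaᵢ − K).
Here Σaᵢ = 131 and K = 5, so p(yellow) = (25 − 1)/(131 − 5) = 24/126 ≈ 0.1905.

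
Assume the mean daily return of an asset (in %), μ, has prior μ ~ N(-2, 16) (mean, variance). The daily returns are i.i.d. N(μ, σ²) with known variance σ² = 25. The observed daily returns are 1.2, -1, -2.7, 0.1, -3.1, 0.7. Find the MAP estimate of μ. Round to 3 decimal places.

n = 6; x̄ = (1.2 + (-1) + (-2.7) + 0.1 + (-3.1) + 0.7)/6 = -4.8/6 = -0.8.
For a Normal prior and Normal likelihood with known variance, the posterior is Normal; its mode equals its mean, the precision-weighted average.
Prior precision 1/σ₀² = 1/16 = 0.0625; data precision n/σ² = 6/25 = 0.24.
μ̂ = (0.0625·(-2) + 0.24·(-0.8)) / (0.0625 + 0.24) = (-0.317)/0.3025 = -634/605 ≈ -1.048.

μ̂_MAP = -1.048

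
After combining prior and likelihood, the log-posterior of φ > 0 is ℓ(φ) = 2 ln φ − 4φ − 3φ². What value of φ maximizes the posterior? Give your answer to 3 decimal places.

φ̂_MAP = 0.333

ℓ'(φ) = 2/φ − 4 − 6φ. Setting this to zero and multiplying by φ: 6φ² + 4φ − 2 = 0.
φ = (−4 + √(4² + 4·6·2)) / (2·6) = (−4 + √64) / 12 = (−4 + 8)/12 = 1/3.
ℓ''(φ) = −2/φ² − 6 < 0, confirming a maximum.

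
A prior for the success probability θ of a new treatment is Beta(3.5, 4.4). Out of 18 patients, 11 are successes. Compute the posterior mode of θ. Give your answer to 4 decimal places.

θ̂_MAP = 0.5649

Prior: Beta(3.5, 4.4).
Data: 11 successes in 18 trials. The binomial likelihood contributes θ^11(1−θ)^7, so the posterior is Beta(3.5+11, 4.4+7) = Beta(14.5, 11.4).
For Beta(a, b) with a, b > 1 the mode is (a−1)/(a+b−2) = 13.5/23.9 ≈ 0.5649.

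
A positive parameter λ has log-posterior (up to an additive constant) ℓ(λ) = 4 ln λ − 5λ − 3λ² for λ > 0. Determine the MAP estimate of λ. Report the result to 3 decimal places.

ℓ'(λ) = 4/λ − 5 − 6λ. Setting this to zero and multiplying by λ: 6λ² + 5λ − 4 = 0.
λ = (−5 + √(5² + 4·6·4)) / (2·6) = (−5 + √121) / 12 = (−5 + 11)/12 = 1/2.
ℓ''(λ) = −4/λ² − 6 < 0, confirming a maximum.

λ̂_MAP = 0.500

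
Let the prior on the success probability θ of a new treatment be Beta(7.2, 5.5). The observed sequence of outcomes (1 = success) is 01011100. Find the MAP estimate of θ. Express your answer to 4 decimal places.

θ̂_MAP = 0.5455

Prior: Beta(7.2, 5.5).
Data: 4 successes in 8 trials (from the sequence). The binomial likelihood contributes θ^4(1−θ)^4, so the posterior is Beta(7.2+4, 5.5+4) = Beta(11.2, 9.5).
For Beta(a, b) with a, b > 1 the mode is (a−1)/(a+b−2) = 10.2/18.7 ≈ 0.5455.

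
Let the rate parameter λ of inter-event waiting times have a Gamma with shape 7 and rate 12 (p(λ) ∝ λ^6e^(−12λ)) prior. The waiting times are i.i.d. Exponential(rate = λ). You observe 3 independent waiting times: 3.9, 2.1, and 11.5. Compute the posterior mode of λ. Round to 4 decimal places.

λ̂_MAP = 0.3051

The Exponential(rate=λ) likelihood is ∝ λ^n e^(−λΣtᵢ). Here n = 3 and Σtᵢ = 3.9 + 2.1 + 11.5 = 17.5.
Posterior ∝ λ^6e^(−12λ) · λ^3e^(−17.5λ) = λ^9e^(−29.5λ), i.e. Gamma(10, 29.5).
Mode = (a−1)/b = 9/29.5 ≈ 0.3051.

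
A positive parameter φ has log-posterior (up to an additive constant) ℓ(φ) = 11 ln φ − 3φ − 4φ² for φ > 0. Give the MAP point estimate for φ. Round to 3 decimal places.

φ̂_MAP = 1.000

ℓ'(φ) = 11/φ − 3 − 8φ. Setting this to zero and multiplying by φ: 8φ² + 3φ − 11 = 0.
φ = (−3 + √(3² + 4·8·11)) / (2·8) = (−3 + √361) / 16 = (−3 + 19)/16 = 1.
ℓ''(φ) = −11/φ² − 8 < 0, confirming a maximum.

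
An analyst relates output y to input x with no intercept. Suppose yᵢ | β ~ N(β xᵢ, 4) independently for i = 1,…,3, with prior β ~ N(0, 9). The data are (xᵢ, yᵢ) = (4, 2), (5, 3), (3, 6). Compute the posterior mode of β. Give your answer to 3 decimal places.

β̂_MAP = 0.813

log p(β | y) = −Σ(yᵢ − βxᵢ)²/(2·4) − β²/(2·9) + const.
Setting the derivative to zero: Σxᵢ(yᵢ − βxᵢ)/4 − β/9 = 0, so β = Σxᵢyᵢ / (Σxᵢ² + σ²/τ²).
Σxᵢyᵢ = 4·2 + 5·3 + 3·6 = 41; Σxᵢ² = 50; σ²/τ² = 4/9.
β̂_MAP = 41 / (50 + 4/9) = 41/(454/9) = 369/454 ≈ 0.813.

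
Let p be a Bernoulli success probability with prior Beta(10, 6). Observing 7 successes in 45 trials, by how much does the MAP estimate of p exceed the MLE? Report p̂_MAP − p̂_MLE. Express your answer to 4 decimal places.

Posterior is Beta(17, 44); MAP = (17−1)/(61−2) = 16/59 ≈ 0.27119.
MLE ignores the prior: p̂_MLE = k/n = 7/45 ≈ 0.15556.
Difference = 16/59 − 7/45 = 307/2655 ≈ 0.1156.

MAP − MLE = 0.1156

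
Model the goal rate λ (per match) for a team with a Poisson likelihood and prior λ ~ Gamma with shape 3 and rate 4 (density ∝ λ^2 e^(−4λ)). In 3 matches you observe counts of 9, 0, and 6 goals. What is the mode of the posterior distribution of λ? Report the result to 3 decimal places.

λ̂_MAP = 2.429

Σxᵢ = 9+0+6 = 15, with n = 3.
Posterior ∝ λ^2e^(−4λ) · λ^15e^(−3λ) = λ^17e^(−7λ), i.e. Gamma(shape=18, rate=7).
The mode of a Gamma(a, b) with a ≥ 1 (shape–rate) is (a−1)/b = 17/7 ≈ 2.429.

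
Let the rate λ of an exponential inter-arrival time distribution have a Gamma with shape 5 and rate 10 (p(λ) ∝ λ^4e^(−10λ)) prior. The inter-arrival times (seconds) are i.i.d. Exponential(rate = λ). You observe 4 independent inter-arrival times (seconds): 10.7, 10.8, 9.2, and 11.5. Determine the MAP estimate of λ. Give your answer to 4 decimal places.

λ̂_MAP = 0.1533

The Exponential(rate=λ) likelihood is ∝ λ^n e^(−λΣtᵢ). Here n = 4 and Σtᵢ = 10.7 + 10.8 + 9.2 + 11.5 = 42.2.
Posterior ∝ λ^4e^(−10λ) · λ^4e^(−42.2λ) = λ^8e^(−52.2λ), i.e. Gamma(9, 52.2).
Mode = (a−1)/b = 8/52.2 ≈ 0.1533.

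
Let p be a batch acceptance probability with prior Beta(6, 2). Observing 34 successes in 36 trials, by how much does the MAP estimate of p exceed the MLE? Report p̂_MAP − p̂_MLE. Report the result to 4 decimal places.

MAP − MLE = -0.0159

Posterior is Beta(40, 4); MAP = (40−1)/(44−2) = 39/42 ≈ 0.92857.
MLE ignores the prior: p̂_MLE = k/n = 34/36 ≈ 0.94444.
Difference = 39/42 − 34/36 = -1/63 ≈ -0.0159.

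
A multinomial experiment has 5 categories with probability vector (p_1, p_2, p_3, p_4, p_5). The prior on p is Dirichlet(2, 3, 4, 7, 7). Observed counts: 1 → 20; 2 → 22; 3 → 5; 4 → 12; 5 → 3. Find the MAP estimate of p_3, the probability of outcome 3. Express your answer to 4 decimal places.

The posterior is Dirichlet(αᵢ + nᵢ) = Dirichlet(22, 25, 9, 19, 10).
For a Dirichlet(a₁,…,a_K) with all aᵢ > 1, the mode has j-th component (aⱼ − 1)/(Σaᵢ − K).
Here Σaᵢ = 85 and K = 5, so p_3 = (9 − 1)/(85 − 5) = 8/80 ≈ 0.1000.

MAP estimate: 0.1000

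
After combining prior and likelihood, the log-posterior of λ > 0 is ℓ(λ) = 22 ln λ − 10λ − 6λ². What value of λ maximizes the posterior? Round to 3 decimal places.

λ̂_MAP = 1.000

ℓ'(λ) = 22/λ − 10 − 12λ. Setting this to zero and multiplying by λ: 12λ² + 10λ − 22 = 0.
λ = (−10 + √(10² + 4·12·22)) / (2·12) = (−10 + √1156) / 24 = (−10 + 34)/24 = 1.
ℓ''(λ) = −22/λ² − 12 < 0, confirming a maximum.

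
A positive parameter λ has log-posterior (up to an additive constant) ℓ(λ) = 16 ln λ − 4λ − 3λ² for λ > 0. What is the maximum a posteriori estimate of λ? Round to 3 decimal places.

λ̂_MAP = 1.333

ℓ'(λ) = 16/λ − 4 − 6λ. Setting this to zero and multiplying by λ: 6λ² + 4λ − 16 = 0.
λ = (−4 + √(4² + 4·6·16)) / (2·6) = (−4 + √400) / 12 = (−4 + 20)/12 = 4/3.
ℓ''(λ) = −16/λ² − 6 < 0, confirming a maximum.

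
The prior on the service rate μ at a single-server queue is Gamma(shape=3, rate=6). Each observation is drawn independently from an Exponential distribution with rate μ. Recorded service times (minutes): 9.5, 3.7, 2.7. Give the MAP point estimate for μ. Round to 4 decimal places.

The Exponential(rate=μ) likelihood is ∝ μ^n e^(−μΣtᵢ). Here n = 3 and Σtᵢ = 9.5 + 3.7 + 2.7 = 15.9.
Posterior ∝ μ^2e^(−6μ) · μ^3e^(−15.9μ) = μ^5e^(−21.9μ), i.e. Gamma(6, 21.9).
Mode = (a−1)/b = 5/21.9 ≈ 0.2283.

μ̂_MAP = 0.2283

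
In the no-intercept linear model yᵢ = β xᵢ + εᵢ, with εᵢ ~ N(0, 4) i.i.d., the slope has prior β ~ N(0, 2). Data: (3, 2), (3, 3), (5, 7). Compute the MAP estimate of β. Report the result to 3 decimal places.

β̂_MAP = 1.111

log p(β | y) = −Σ(yᵢ − βxᵢ)²/(2·4) − β²/(2·2) + const.
Setting the derivative to zero: Σxᵢ(yᵢ − βxᵢ)/4 − β/2 = 0, so β = Σxᵢyᵢ / (Σxᵢ² + σ²/τ²).
Σxᵢyᵢ = 3·2 + 3·3 + 5·7 = 50; Σxᵢ² = 43; σ²/τ² = 2.
β̂_MAP = 50 / (43 + 2) = 50/45 ≈ 1.111.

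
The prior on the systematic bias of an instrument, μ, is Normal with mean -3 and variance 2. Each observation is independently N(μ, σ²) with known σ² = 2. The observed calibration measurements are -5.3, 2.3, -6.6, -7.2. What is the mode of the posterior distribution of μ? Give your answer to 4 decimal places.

μ̂_MAP = -3.9600

n = 4; x̄ = ((-5.3) + 2.3 + (-6.6) + (-7.2))/4 = -16.8/4 = -4.2.
For a Normal prior and Normal likelihood with known variance, the posterior is Normal; its mode equals its mean, the precision-weighted average.
Prior precision 1/σ₀² = 1/2 = 0.5; data precision n/σ² = 4/2 = 2.
μ̂ = (0.5·(-3) + 2·(-4.2)) / (0.5 + 2) = (-9.9)/2.5 = -3.9600.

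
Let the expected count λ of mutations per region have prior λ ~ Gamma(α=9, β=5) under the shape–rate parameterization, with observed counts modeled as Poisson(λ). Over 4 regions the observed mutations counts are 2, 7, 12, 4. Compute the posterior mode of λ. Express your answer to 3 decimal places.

Σxᵢ = 2+7+12+4 = 25, with n = 4.
Posterior ∝ λ^8e^(−5λ) · λ^25e^(−4λ) = λ^33e^(−9λ), i.e. Gamma(shape=34, rate=9).
The mode of a Gamma(a, b) with a ≥ 1 (shape–rate) is (a−1)/b = 33/9 ≈ 3.667.

λ̂_MAP = 3.667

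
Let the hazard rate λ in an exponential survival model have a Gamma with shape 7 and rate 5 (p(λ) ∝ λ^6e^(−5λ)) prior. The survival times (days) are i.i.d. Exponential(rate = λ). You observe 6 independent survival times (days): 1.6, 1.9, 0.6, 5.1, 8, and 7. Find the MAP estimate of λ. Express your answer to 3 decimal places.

The Exponential(rate=λ) likelihood is ∝ λ^n e^(−λΣtᵢ). Here n = 6 and Σtᵢ = 1.6 + 1.9 + 0.6 + 5.1 + 8 + 7 = 24.2.
Posterior ∝ λ^6e^(−5λ) · λ^6e^(−24.2λ) = λ^12e^(−29.2λ), i.e. Gamma(13, 29.2).
Mode = (a−1)/b = 12/29.2 ≈ 0.411.

λ̂_MAP = 0.411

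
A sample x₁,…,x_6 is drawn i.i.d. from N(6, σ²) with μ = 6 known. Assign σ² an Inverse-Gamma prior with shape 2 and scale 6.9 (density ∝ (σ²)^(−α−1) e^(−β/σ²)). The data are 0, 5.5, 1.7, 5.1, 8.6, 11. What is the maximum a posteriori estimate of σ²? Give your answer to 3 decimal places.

Sum of squared deviations about the known mean: SS = (0−6)² + (5.5−6)² + (1.7−6)² + (5.1−6)² + (8.6−6)² + (11−6)² = 87.31.
The Normal likelihood contributes (σ²)^(−n/2) exp(−SS/(2σ²)), so the posterior is Inverse-Gamma(α + n/2, β + SS/2) = Inverse-Gamma(5, 50.555).
The mode of Inverse-Gamma(a, b) is b/(a+1) = 50.555/6 ≈ 8.426.

σ̂²_MAP = 8.426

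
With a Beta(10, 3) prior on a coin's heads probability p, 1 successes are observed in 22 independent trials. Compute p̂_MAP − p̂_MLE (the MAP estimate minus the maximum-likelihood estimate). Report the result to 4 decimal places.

Posterior is Beta(11, 24); MAP = (11−1)/(35−2) = 10/33 ≈ 0.30303.
MLE ignores the prior: p̂_MLE = k/n = 1/22 ≈ 0.04545.
Difference = 10/33 − 1/22 = 17/66 ≈ 0.2576.

MAP − MLE = 0.2576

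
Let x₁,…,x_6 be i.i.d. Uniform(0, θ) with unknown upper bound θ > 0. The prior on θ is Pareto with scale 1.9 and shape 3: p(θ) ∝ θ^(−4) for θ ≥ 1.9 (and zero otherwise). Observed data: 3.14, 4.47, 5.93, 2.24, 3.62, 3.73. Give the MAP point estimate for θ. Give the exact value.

The Uniform(0, θ) likelihood is θ^(−n) for θ ≥ max(xᵢ), zero otherwise. Here max(xᵢ) = 5.93.
Posterior ∝ θ^(−4) · θ^(−6) = θ^(−10) on θ ≥ max(1.9, 5.93) = 5.93.
This density is strictly decreasing in θ, so the posterior mode lies at the lower boundary of the support.

θ̂_MAP = 5.93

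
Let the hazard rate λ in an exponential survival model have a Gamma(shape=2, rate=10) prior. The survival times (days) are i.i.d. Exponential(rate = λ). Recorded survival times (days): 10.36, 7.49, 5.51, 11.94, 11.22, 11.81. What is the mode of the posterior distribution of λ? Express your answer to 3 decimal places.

λ̂_MAP = 0.102

The Exponential(rate=λ) likelihood is ∝ λ^n e^(−λΣtᵢ). Here n = 6 and Σtᵢ = 10.36 + 7.49 + 5.51 + 11.94 + 11.22 + 11.81 = 58.33.
Posterior ∝ λe^(−10λ) · λ^6e^(−58.33λ) = λ^7e^(−68.33λ), i.e. Gamma(8, 68.33).
Mode = (a−1)/b = 7/68.33 ≈ 0.102.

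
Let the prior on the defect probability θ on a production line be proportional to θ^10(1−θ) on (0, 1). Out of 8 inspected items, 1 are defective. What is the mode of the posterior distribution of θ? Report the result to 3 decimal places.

The prior density ∝ θ^10(1−θ)^1 is the kernel of Beta(11, 2).
Data: 1 success in 8 trials. The binomial likelihood contributes θ(1−θ)^7, so the posterior is Beta(11+1, 2+7) = Beta(12, 9).
For Beta(a, b) with a, b > 1 the mode is (a−1)/(a+b−2) = 11/19 ≈ 0.579.

θ̂_MAP = 0.579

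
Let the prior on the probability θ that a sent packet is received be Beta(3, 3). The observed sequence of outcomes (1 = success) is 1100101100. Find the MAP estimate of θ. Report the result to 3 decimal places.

θ̂_MAP = 0.500

Prior: Beta(3, 3).
Data: 5 successes in 10 trials (from the sequence). The binomial likelihood contributes θ^5(1−θ)^5, so the posterior is Beta(3+5, 3+5) = Beta(8, 8).
For Beta(a, b) with a, b > 1 the mode is (a−1)/(a+b−2) = 7/14 ≈ 0.500.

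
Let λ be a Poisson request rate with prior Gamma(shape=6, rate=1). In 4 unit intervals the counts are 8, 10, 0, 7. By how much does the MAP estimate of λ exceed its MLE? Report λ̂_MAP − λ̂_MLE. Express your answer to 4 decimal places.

Σxᵢ = 25. Posterior is Gamma(31, 5); MAP = (31−1)/5 = 30/5 ≈ 6.00000.
MLE = x̄ = 25/4 ≈ 6.25000.
Difference = 30/5 − 25/4 = -1/4 ≈ -0.2500.

MAP − MLE = -0.2500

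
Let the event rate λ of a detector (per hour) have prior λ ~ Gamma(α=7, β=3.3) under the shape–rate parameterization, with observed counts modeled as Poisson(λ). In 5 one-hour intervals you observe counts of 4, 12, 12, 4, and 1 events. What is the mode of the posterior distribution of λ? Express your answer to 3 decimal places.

Σxᵢ = 4+12+12+4+1 = 33, with n = 5.
Posterior ∝ λ^6e^(−3.3λ) · λ^33e^(−5λ) = λ^39e^(−8.3λ), i.e. Gamma(shape=40, rate=8.3).
The mode of a Gamma(a, b) with a ≥ 1 (shape–rate) is (a−1)/b = 39/8.3 ≈ 4.699.

λ̂_MAP = 4.699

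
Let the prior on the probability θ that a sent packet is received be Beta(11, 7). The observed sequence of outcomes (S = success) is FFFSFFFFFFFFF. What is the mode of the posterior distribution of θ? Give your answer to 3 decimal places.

Prior: Beta(11, 7).
Data: 1 success in 13 trials (from the sequence). The binomial likelihood contributes θ(1−θ)^12, so the posterior is Beta(11+1, 7+12) = Beta(12, 19).
For Beta(a, b) with a, b > 1 the mode is (a−1)/(a+b−2) = 11/29 ≈ 0.379.

θ̂_MAP = 0.379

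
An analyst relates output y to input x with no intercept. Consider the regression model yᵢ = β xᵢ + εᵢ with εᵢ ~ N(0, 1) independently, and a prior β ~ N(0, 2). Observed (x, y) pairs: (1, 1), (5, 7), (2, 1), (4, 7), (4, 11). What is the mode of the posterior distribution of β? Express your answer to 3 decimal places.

β̂_MAP = 1.760

log p(β | y) = −Σ(yᵢ − βxᵢ)²/(2·1) − β²/(2·2) + const.
Setting the derivative to zero: Σxᵢ(yᵢ − βxᵢ)/1 − β/2 = 0, so β = Σxᵢyᵢ / (Σxᵢ² + σ²/τ²).
Σxᵢyᵢ = 1·1 + 5·7 + 2·1 + 4·7 + 4·11 = 110; Σxᵢ² = 62; σ²/τ² = 0.5.
β̂_MAP = 110 / (62 + 0.5) = 110/62.5 ≈ 1.760.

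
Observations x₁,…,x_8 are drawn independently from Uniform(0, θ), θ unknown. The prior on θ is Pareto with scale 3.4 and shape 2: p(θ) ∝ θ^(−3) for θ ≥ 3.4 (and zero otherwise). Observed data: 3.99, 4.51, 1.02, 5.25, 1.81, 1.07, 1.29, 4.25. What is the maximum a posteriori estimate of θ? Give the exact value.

θ̂_MAP = 5.25

The Uniform(0, θ) likelihood is θ^(−n) for θ ≥ max(xᵢ), zero otherwise. Here max(xᵢ) = 5.25.
Posterior ∝ θ^(−3) · θ^(−8) = θ^(−11) on θ ≥ max(3.4, 5.25) = 5.25.
This density is strictly decreasing in θ, so the posterior mode lies at the lower boundary of the support.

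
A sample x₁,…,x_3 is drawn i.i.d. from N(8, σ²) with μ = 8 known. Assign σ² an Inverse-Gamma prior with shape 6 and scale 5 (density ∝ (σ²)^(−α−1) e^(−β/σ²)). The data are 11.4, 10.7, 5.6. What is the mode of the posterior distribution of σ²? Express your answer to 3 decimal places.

Sum of squared deviations about the known mean: SS = (11.4−8)² + (10.7−8)² + (5.6−8)² = 24.61.
The Normal likelihood contributes (σ²)^(−n/2) exp(−SS/(2σ²)), so the posterior is Inverse-Gamma(α + n/2, β + SS/2) = Inverse-Gamma(7.5, 17.305).
The mode of Inverse-Gamma(a, b) is b/(a+1) = 17.305/8.5 ≈ 2.036.

σ̂²_MAP = 2.036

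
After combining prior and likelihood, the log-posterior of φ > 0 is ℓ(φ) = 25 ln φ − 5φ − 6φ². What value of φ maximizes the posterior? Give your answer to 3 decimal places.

φ̂_MAP = 1.250

ℓ'(φ) = 25/φ − 5 − 12φ. Setting this to zero and multiplying by φ: 12φ² + 5φ − 25 = 0.
φ = (−5 + √(5² + 4·12·25)) / (2·12) = (−5 + √1225) / 24 = (−5 + 35)/24 = 5/4.
ℓ''(φ) = −25/φ² − 12 < 0, confirming a maximum.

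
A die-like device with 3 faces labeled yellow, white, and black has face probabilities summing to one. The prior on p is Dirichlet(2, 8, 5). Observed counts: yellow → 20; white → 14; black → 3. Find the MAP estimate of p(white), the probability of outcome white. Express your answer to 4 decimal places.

MAP estimate of p(white) = 0.4286

The posterior is Dirichlet(αᵢ + nᵢ) = Dirichlet(22, 22, 8).
For a Dirichlet(a₁,…,a_K) with all aᵢ > 1, the mode has j-th component (aⱼ − 1)/(Σaᵢ − K).
Here Σaᵢ = 52 and K = 3, so p(white) = (22 − 1)/(52 − 3) = 21/49 ≈ 0.4286.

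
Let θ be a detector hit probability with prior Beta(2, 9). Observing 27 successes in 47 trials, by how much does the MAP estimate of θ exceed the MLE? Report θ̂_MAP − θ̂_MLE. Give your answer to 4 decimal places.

MAP − MLE = -0.0745

Posterior is Beta(29, 29); MAP = (29−1)/(58−2) = 28/56 ≈ 0.50000.
MLE ignores the prior: θ̂_MLE = k/n = 27/47 ≈ 0.57447.
Difference = 28/56 − 27/47 = -7/94 ≈ -0.0745.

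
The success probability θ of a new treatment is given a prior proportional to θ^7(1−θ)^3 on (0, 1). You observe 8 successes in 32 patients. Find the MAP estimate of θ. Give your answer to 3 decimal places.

The prior density ∝ θ^7(1−θ)^3 is the kernel of Beta(8, 4).
Data: 8 successes in 32 trials. The binomial likelihood contributes θ^8(1−θ)^24, so the posterior is Beta(8+8, 4+24) = Beta(16, 28).
For Beta(a, b) with a, b > 1 the mode is (a−1)/(a+b−2) = 15/42 ≈ 0.357.

θ̂_MAP = 0.357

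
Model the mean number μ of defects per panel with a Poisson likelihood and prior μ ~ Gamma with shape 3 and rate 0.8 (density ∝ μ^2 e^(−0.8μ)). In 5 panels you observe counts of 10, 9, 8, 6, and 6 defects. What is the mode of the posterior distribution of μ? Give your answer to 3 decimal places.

μ̂_MAP = 7.069

Σxᵢ = 10+9+8+6+6 = 39, with n = 5.
Posterior ∝ μ^2e^(−0.8μ) · μ^39e^(−5μ) = μ^41e^(−5.8μ), i.e. Gamma(shape=42, rate=5.8).
The mode of a Gamma(a, b) with a ≥ 1 (shape–rate) is (a−1)/b = 41/5.8 ≈ 7.069.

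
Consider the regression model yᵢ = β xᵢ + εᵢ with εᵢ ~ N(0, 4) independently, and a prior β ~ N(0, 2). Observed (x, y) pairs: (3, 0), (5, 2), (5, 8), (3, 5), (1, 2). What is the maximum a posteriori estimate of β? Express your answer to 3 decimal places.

log p(β | y) = −Σ(yᵢ − βxᵢ)²/(2·4) − β²/(2·2) + const.
Setting the derivative to zero: Σxᵢ(yᵢ − βxᵢ)/4 − β/2 = 0, so β = Σxᵢyᵢ / (Σxᵢ² + σ²/τ²).
Σxᵢyᵢ = 3·0 + 5·2 + 5·8 + 3·5 + 1·2 = 67; Σxᵢ² = 69; σ²/τ² = 2.
β̂_MAP = 67 / (69 + 2) = 67/71 ≈ 0.944.

β̂_MAP = 0.944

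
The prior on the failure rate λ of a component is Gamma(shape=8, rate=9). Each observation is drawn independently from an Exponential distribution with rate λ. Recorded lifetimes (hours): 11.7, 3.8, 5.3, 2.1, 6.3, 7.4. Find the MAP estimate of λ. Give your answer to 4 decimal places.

λ̂_MAP = 0.2851

The Exponential(rate=λ) likelihood is ∝ λ^n e^(−λΣtᵢ). Here n = 6 and Σtᵢ = 11.7 + 3.8 + 5.3 + 2.1 + 6.3 + 7.4 = 36.6.
Posterior ∝ λ^7e^(−9λ) · λ^6e^(−36.6λ) = λ^13e^(−45.6λ), i.e. Gamma(14, 45.6).
Mode = (a−1)/b = 13/45.6 ≈ 0.2851.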